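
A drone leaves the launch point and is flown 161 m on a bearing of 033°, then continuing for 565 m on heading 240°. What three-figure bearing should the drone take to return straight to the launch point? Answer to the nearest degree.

070°

Leg 1 (033°, 161 m): east 161 sin 33° = 87.69, north 161 cos 33° = 135.03
Leg 2 (240°, 565 m): east 565 sin 240° = -489.30, north 565 cos 240° = -282.50
Net displacement: -401.62 east, -147.47 north. Direction back to start is (401.62, 147.47): bearing = atan2(401.62, 147.47) mod 360° = 69.84° ≈ 070°.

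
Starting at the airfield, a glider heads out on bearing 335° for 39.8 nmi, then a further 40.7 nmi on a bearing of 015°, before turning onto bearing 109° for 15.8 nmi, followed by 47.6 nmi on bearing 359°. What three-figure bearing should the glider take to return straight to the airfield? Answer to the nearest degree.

184°

Leg 1 (335°, 39.8 nmi): east 39.8 sin 335° = -16.82, north 39.8 cos 335° = 36.07
Leg 2 (015°, 40.7 nmi): east 40.7 sin 15° = 10.53, north 40.7 cos 15° = 39.31
Leg 3 (109°, 15.8 nmi): east 15.8 sin 109° = 14.94, north 15.8 cos 109° = -5.14
Leg 4 (359°, 47.6 nmi): east 47.6 sin 359° = -0.83, north 47.6 cos 359° = 47.59
Net displacement: 7.82 east, 117.83 north. Direction back to start is (-7.82, -117.83): bearing = atan2(-7.82, -117.83) mod 360° = 183.80° ≈ 184°.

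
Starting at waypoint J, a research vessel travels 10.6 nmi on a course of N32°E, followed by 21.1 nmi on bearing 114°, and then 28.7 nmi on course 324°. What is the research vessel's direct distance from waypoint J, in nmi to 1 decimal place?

Leg 1 (N32°E, 10.6 nmi): east 10.6 sin 32° = 5.62, north 10.6 cos 32° = 8.99
Leg 2 (114°, 21.1 nmi): east 21.1 sin 114° = 19.28, north 21.1 cos 114° = -8.58
Leg 3 (324°, 28.7 nmi): east 28.7 sin 324° = -16.87, north 28.7 cos 324° = 23.22
Net: 8.02 east, 23.63 north. Distance = √((8.02)² + (23.63)²) = 24.951 nmi.

25.0 nmi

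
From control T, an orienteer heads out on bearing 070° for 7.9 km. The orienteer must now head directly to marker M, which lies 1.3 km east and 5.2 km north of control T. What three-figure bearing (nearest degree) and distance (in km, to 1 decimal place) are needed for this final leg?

Leg 1 (070°, 7.9 km): east 7.9 sin 70° = 7.42, north 7.9 cos 70° = 2.70
Current position: (7.42, 2.70). Target: (1.3, 5.2). Remaining: Δeast = -6.12, Δnorth = 2.50.
Bearing = atan2(-6.12, 2.50) mod 360° = 292.19°; distance = √((-6.12)² + (2.50)²) = 6.613 km.

292°, 6.6 km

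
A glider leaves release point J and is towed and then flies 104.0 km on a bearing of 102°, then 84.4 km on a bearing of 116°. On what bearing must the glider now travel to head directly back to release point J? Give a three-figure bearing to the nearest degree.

Leg 1 (102°, 104.0 km): east 104.0 sin 102° = 101.73, north 104.0 cos 102° = -21.62
Leg 2 (116°, 84.4 km): east 84.4 sin 116° = 75.86, north 84.4 cos 116° = -37.00
Net displacement: 177.59 east, -58.62 north. Direction back to start is (-177.59, 58.62): bearing = atan2(-177.59, 58.62) mod 360° = 288.27° ≈ 288°.

288°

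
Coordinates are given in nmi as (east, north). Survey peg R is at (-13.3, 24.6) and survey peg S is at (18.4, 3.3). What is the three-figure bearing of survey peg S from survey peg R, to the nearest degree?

Δeast = 18.4 − -13.3 = 31.70; Δnorth = 3.3 − 24.6 = -21.30.
Bearing = atan2(Δeast, Δnorth) mod 360° = 123.90° ≈ 124°.

124°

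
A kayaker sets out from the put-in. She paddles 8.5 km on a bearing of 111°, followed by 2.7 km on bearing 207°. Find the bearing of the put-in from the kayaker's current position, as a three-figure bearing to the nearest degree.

309°

Leg 1 (111°, 8.5 km): east 8.5 sin 111° = 7.94, north 8.5 cos 111° = -3.05
Leg 2 (207°, 2.7 km): east 2.7 sin 207° = -1.23, north 2.7 cos 207° = -2.41
Net displacement: 6.71 east, -5.45 north. Direction back to start is (-6.71, 5.45): bearing = atan2(-6.71, 5.45) mod 360° = 309.10° ≈ 309°.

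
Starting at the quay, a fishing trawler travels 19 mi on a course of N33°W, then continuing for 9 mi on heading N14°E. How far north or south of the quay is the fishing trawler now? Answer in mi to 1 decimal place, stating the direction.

24.7 mi north

Leg 1 (N33°W, 19 mi): east 19 sin 327° = -10.35, north 19 cos 327° = 15.93
Leg 2 (N14°E, 9 mi): east 9 sin 14° = 2.18, north 9 cos 14° = 8.73
Net north component: 24.67 mi.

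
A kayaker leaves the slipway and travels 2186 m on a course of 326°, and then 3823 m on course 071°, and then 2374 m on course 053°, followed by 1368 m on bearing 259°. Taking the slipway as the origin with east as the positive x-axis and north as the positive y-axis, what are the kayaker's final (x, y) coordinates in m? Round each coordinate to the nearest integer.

(2945, 4225)

Leg 1 (326°, 2186 m): east 2186 sin 326° = -1222.40, north 2186 cos 326° = 1812.28
Leg 2 (071°, 3823 m): east 3823 sin 71° = 3614.72, north 3823 cos 71° = 1244.65
Leg 3 (053°, 2374 m): east 2374 sin 53° = 1895.96, north 2374 cos 53° = 1428.71
Leg 4 (259°, 1368 m): east 1368 sin 259° = -1342.87, north 1368 cos 259° = -261.03
Summing: 2945.42 m east, 4224.61 m north → (2945, 4225).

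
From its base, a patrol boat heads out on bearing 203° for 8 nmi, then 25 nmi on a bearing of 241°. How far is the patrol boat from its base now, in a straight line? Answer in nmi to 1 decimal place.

31.7 nmi

Leg 1 (203°, 8 nmi): east 8 sin 203° = -3.13, north 8 cos 203° = -7.36
Leg 2 (241°, 25 nmi): east 25 sin 241° = -21.87, north 25 cos 241° = -12.12
Net: -24.99 east, -19.48 north. Distance = √((-24.99)² + (-19.48)²) = 31.689 nmi.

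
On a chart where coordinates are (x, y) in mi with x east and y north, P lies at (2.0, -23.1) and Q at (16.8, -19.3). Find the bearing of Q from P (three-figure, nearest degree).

076°

Δeast = 16.8 − 2.0 = 14.80; Δnorth = -19.3 − -23.1 = 3.80.
Bearing = atan2(Δeast, Δnorth) mod 360° = 75.60° ≈ 076°.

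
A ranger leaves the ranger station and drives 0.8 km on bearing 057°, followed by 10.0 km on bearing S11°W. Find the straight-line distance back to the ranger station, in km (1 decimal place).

9.5 km

Leg 1 (057°, 0.8 km): east 0.8 sin 57° = 0.67, north 0.8 cos 57° = 0.44
Leg 2 (S11°W, 10.0 km): east 10.0 sin 191° = -1.91, north 10.0 cos 191° = -9.82
Net: -1.24 east, -9.38 north. Distance = √((-1.24)² + (-9.38)²) = 9.462 km.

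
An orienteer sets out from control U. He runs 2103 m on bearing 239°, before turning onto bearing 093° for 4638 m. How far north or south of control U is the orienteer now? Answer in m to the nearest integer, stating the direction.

Leg 1 (239°, 2103 m): east 2103 sin 239° = -1802.62, north 2103 cos 239° = -1083.13
Leg 2 (093°, 4638 m): east 4638 sin 93° = 4631.64, north 4638 cos 93° = -242.73
Net north component: -1325.86 m.

1326 m south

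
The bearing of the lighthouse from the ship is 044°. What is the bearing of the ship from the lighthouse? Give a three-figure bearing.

Back-bearing = 044° + 180° = 224°.

224°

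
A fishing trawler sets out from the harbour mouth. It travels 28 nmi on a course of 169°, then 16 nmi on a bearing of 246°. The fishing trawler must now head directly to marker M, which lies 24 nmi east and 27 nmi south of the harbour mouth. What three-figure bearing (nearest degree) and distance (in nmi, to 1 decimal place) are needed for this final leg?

Leg 1 (169°, 28 nmi): east 28 sin 169° = 5.34, north 28 cos 169° = -27.49
Leg 2 (246°, 16 nmi): east 16 sin 246° = -14.62, north 16 cos 246° = -6.51
Current position: (-9.27, -33.99). Target: (24, -27). Remaining: Δeast = 33.27, Δnorth = 6.99.
Bearing = atan2(33.27, 6.99) mod 360° = 78.13°; distance = √((33.27)² + (6.99)²) = 34.001 nmi.

078°, 34.0 nmi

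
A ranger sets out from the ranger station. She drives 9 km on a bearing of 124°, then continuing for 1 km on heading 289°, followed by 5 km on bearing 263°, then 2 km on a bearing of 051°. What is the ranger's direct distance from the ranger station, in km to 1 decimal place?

Leg 1 (124°, 9 km): east 9 sin 124° = 7.46, north 9 cos 124° = -5.03
Leg 2 (289°, 1 km): east 1 sin 289° = -0.95, north 1 cos 289° = 0.33
Leg 3 (263°, 5 km): east 5 sin 263° = -4.96, north 5 cos 263° = -0.61
Leg 4 (051°, 2 km): east 2 sin 51° = 1.55, north 2 cos 51° = 1.26
Net: 3.11 east, -4.06 north. Distance = √((3.11)² + (-4.06)²) = 5.111 km.

5.1 km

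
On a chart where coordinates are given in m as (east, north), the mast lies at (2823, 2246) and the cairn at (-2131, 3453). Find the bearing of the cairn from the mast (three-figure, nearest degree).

284°

Δeast = -2131 − 2823 = -4954.00; Δnorth = 3453 − 2246 = 1207.00.
Bearing = atan2(Δeast, Δnorth) mod 360° = 283.69° ≈ 284°.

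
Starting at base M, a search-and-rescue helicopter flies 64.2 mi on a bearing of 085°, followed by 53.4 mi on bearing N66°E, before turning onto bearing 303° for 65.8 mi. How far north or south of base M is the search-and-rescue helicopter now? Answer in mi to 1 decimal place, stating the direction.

63.2 mi north

Leg 1 (085°, 64.2 mi): east 64.2 sin 85° = 63.96, north 64.2 cos 85° = 5.60
Leg 2 (N66°E, 53.4 mi): east 53.4 sin 66° = 48.78, north 53.4 cos 66° = 21.72
Leg 3 (303°, 65.8 mi): east 65.8 sin 303° = -55.18, north 65.8 cos 303° = 35.84
Net north component: 63.15 mi.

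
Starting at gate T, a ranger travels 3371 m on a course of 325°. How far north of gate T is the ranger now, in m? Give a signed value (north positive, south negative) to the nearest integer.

2761 m

Leg 1 (325°, 3371 m): east 3371 sin 325° = -1933.53, north 3371 cos 325° = 2761.36
Net north component: 2761.36 m.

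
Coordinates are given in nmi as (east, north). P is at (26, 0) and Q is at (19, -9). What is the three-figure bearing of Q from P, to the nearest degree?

Δeast = 19 − 26 = -7.00; Δnorth = -9 − 0 = -9.00.
Bearing = atan2(Δeast, Δnorth) mod 360° = 217.87° ≈ 218°.

218°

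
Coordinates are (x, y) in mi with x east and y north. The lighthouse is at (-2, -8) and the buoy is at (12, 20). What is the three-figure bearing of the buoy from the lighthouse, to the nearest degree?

027°

Δeast = 12 − -2 = 14.00; Δnorth = 20 − -8 = 28.00.
Bearing = atan2(Δeast, Δnorth) mod 360° = 26.57° ≈ 027°.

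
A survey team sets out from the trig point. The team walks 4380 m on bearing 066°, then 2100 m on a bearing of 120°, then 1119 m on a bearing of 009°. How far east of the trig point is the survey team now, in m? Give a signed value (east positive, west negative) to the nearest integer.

5995 m

Leg 1 (066°, 4380 m): east 4380 sin 66° = 4001.33, north 4380 cos 66° = 1781.51
Leg 2 (120°, 2100 m): east 2100 sin 120° = 1818.65, north 2100 cos 120° = -1050.00
Leg 3 (009°, 1119 m): east 1119 sin 9° = 175.05, north 1119 cos 9° = 1105.22
Net east component: 5995.03 m.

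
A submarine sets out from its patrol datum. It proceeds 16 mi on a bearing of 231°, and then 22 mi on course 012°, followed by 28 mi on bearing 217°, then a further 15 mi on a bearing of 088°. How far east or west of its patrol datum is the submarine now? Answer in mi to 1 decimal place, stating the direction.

Leg 1 (231°, 16 mi): east 16 sin 231° = -12.43, north 16 cos 231° = -10.07
Leg 2 (012°, 22 mi): east 22 sin 12° = 4.57, north 22 cos 12° = 21.52
Leg 3 (217°, 28 mi): east 28 sin 217° = -16.85, north 28 cos 217° = -22.36
Leg 4 (088°, 15 mi): east 15 sin 88° = 14.99, north 15 cos 88° = 0.52
Net east component: -9.72 mi.

9.7 mi west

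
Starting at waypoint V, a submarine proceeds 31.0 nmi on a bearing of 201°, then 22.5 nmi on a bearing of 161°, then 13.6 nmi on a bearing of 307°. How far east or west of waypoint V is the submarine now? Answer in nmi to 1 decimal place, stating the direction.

Leg 1 (201°, 31.0 nmi): east 31.0 sin 201° = -11.11, north 31.0 cos 201° = -28.94
Leg 2 (161°, 22.5 nmi): east 22.5 sin 161° = 7.33, north 22.5 cos 161° = -21.27
Leg 3 (307°, 13.6 nmi): east 13.6 sin 307° = -10.86, north 13.6 cos 307° = 8.18
Net east component: -14.65 nmi.

14.6 nmi west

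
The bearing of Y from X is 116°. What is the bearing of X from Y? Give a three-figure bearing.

Back-bearing = 116° + 180° = 296°.

296°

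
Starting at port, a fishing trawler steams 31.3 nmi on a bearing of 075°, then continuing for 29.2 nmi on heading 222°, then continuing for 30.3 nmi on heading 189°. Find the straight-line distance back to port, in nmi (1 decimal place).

Leg 1 (075°, 31.3 nmi): east 31.3 sin 75° = 30.23, north 31.3 cos 75° = 8.10
Leg 2 (222°, 29.2 nmi): east 29.2 sin 222° = -19.54, north 29.2 cos 222° = -21.70
Leg 3 (189°, 30.3 nmi): east 30.3 sin 189° = -4.74, north 30.3 cos 189° = -29.93
Net: 5.95 east, -43.53 north. Distance = √((5.95)² + (-43.53)²) = 43.931 nmi.

43.9 nmi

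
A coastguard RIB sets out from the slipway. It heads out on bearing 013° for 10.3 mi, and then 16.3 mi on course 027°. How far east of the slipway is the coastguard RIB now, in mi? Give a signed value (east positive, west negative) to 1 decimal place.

Leg 1 (013°, 10.3 mi): east 10.3 sin 13° = 2.32, north 10.3 cos 13° = 10.04
Leg 2 (027°, 16.3 mi): east 16.3 sin 27° = 7.40, north 16.3 cos 27° = 14.52
Net east component: 9.72 mi.

9.7 mi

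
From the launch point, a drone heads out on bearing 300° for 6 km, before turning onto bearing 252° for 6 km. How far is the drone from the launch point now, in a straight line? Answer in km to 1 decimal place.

Leg 1 (300°, 6 km): east 6 sin 300° = -5.20, north 6 cos 300° = 3.00
Leg 2 (252°, 6 km): east 6 sin 252° = -5.71, north 6 cos 252° = -1.85
Net: -10.90 east, 1.15 north. Distance = √((-10.90)² + (1.15)²) = 10.963 km.

11.0 km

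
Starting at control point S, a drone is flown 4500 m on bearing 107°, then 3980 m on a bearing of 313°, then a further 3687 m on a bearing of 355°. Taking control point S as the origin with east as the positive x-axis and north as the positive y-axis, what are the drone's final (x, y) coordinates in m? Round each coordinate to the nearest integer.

(1071, 5072)

Leg 1 (107°, 4500 m): east 4500 sin 107° = 4303.37, north 4500 cos 107° = -1315.67
Leg 2 (313°, 3980 m): east 3980 sin 313° = -2910.79, north 3980 cos 313° = 2714.35
Leg 3 (355°, 3687 m): east 3687 sin 355° = -321.34, north 3687 cos 355° = 3672.97
Summing: 1071.24 m east, 5071.65 m north → (1071, 5072).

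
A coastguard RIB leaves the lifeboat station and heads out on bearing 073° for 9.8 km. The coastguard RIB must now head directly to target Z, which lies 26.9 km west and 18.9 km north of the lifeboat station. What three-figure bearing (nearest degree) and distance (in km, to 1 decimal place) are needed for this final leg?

Leg 1 (073°, 9.8 km): east 9.8 sin 73° = 9.37, north 9.8 cos 73° = 2.87
Current position: (9.37, 2.87). Target: (-26.9, 18.9). Remaining: Δeast = -36.27, Δnorth = 16.03.
Bearing = atan2(-36.27, 16.03) mod 360° = 293.85°; distance = √((-36.27)² + (16.03)²) = 39.658 km.

294°, 39.7 km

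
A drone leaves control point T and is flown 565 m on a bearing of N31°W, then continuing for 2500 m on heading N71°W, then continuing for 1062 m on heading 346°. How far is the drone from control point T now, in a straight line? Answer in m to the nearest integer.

3728 m

Leg 1 (N31°W, 565 m): east 565 sin 329° = -291.00, north 565 cos 329° = 484.30
Leg 2 (N71°W, 2500 m): east 2500 sin 289° = -2363.80, north 2500 cos 289° = 813.92
Leg 3 (346°, 1062 m): east 1062 sin 346° = -256.92, north 1062 cos 346° = 1030.45
Net: -2911.71 east, 2328.67 north. Distance = √((-2911.71)² + (2328.67)²) = 3728.378 m.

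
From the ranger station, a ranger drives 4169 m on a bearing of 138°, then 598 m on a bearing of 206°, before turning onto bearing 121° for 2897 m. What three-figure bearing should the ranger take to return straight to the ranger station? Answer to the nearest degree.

Leg 1 (138°, 4169 m): east 4169 sin 138° = 2789.61, north 4169 cos 138° = -3098.17
Leg 2 (206°, 598 m): east 598 sin 206° = -262.15, north 598 cos 206° = -537.48
Leg 3 (121°, 2897 m): east 2897 sin 121° = 2483.21, north 2897 cos 121° = -1492.07
Net displacement: 5010.67 east, -5127.71 north. Direction back to start is (-5010.67, 5127.71): bearing = atan2(-5010.67, 5127.71) mod 360° = 315.66° ≈ 316°.

316°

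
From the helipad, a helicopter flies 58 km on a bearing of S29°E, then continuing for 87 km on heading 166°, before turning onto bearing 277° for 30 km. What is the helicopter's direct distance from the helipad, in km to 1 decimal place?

132.9 km

Leg 1 (S29°E, 58 km): east 58 sin 151° = 28.12, north 58 cos 151° = -50.73
Leg 2 (166°, 87 km): east 87 sin 166° = 21.05, north 87 cos 166° = -84.42
Leg 3 (277°, 30 km): east 30 sin 277° = -29.78, north 30 cos 277° = 3.66
Net: 19.39 east, -131.49 north. Distance = √((19.39)² + (-131.49)²) = 132.910 km.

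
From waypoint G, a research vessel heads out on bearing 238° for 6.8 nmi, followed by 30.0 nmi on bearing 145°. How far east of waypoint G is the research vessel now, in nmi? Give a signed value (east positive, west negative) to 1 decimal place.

Leg 1 (238°, 6.8 nmi): east 6.8 sin 238° = -5.77, north 6.8 cos 238° = -3.60
Leg 2 (145°, 30.0 nmi): east 30.0 sin 145° = 17.21, north 30.0 cos 145° = -24.57
Net east component: 11.44 nmi.

11.4 nmi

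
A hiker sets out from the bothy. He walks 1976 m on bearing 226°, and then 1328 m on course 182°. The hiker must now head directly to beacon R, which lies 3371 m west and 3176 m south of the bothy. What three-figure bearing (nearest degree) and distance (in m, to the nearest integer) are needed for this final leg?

256°, 1962 m

Leg 1 (226°, 1976 m): east 1976 sin 226° = -1421.42, north 1976 cos 226° = -1372.64
Leg 2 (182°, 1328 m): east 1328 sin 182° = -46.35, north 1328 cos 182° = -1327.19
Current position: (-1467.76, -2699.84). Target: (-3371, -3176). Remaining: Δeast = -1903.24, Δnorth = -476.16.
Bearing = atan2(-1903.24, -476.16) mod 360° = 255.95°; distance = √((-1903.24)² + (-476.16)²) = 1961.899 m.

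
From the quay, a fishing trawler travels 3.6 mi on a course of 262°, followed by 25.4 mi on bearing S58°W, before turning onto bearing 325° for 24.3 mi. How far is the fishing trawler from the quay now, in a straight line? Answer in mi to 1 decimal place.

Leg 1 (262°, 3.6 mi): east 3.6 sin 262° = -3.56, north 3.6 cos 262° = -0.50
Leg 2 (S58°W, 25.4 mi): east 25.4 sin 238° = -21.54, north 25.4 cos 238° = -13.46
Leg 3 (325°, 24.3 mi): east 24.3 sin 325° = -13.94, north 24.3 cos 325° = 19.91
Net: -39.04 east, 5.94 north. Distance = √((-39.04)² + (5.94)²) = 39.493 mi.

39.5 mi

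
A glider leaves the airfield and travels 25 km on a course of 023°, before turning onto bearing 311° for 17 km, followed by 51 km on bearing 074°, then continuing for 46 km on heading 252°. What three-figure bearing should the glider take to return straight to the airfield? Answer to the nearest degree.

Leg 1 (023°, 25 km): east 25 sin 23° = 9.77, north 25 cos 23° = 23.01
Leg 2 (311°, 17 km): east 17 sin 311° = -12.83, north 17 cos 311° = 11.15
Leg 3 (074°, 51 km): east 51 sin 74° = 49.02, north 51 cos 74° = 14.06
Leg 4 (252°, 46 km): east 46 sin 252° = -43.75, north 46 cos 252° = -14.21
Net displacement: 2.21 east, 34.01 north. Direction back to start is (-2.21, -34.01): bearing = atan2(-2.21, -34.01) mod 360° = 183.72° ≈ 184°.

184°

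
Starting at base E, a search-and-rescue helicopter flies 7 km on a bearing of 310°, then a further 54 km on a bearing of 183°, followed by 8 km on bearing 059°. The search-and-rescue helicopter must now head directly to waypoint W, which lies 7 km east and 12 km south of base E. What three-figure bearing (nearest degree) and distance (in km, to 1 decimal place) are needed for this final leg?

Leg 1 (310°, 7 km): east 7 sin 310° = -5.36, north 7 cos 310° = 4.50
Leg 2 (183°, 54 km): east 54 sin 183° = -2.83, north 54 cos 183° = -53.93
Leg 3 (059°, 8 km): east 8 sin 59° = 6.86, north 8 cos 59° = 4.12
Current position: (-1.33, -45.31). Target: (7, -12). Remaining: Δeast = 8.33, Δnorth = 33.31.
Bearing = atan2(8.33, 33.31) mod 360° = 14.04°; distance = √((8.33)² + (33.31)²) = 34.332 km.

014°, 34.3 km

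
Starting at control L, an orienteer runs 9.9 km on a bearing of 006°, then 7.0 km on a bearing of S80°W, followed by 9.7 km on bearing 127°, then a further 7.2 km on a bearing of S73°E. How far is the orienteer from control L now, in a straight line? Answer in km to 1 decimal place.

Leg 1 (006°, 9.9 km): east 9.9 sin 6° = 1.03, north 9.9 cos 6° = 9.85
Leg 2 (S80°W, 7.0 km): east 7.0 sin 260° = -6.89, north 7.0 cos 260° = -1.22
Leg 3 (127°, 9.7 km): east 9.7 sin 127° = 7.75, north 9.7 cos 127° = -5.84
Leg 4 (S73°E, 7.2 km): east 7.2 sin 107° = 6.89, north 7.2 cos 107° = -2.11
Net: 8.77 east, 0.69 north. Distance = √((8.77)² + (0.69)²) = 8.800 km.

8.8 km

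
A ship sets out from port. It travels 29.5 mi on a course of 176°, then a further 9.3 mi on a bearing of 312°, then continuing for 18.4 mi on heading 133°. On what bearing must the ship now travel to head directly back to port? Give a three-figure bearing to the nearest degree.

346°

Leg 1 (176°, 29.5 mi): east 29.5 sin 176° = 2.06, north 29.5 cos 176° = -29.43
Leg 2 (312°, 9.3 mi): east 9.3 sin 312° = -6.91, north 9.3 cos 312° = 6.22
Leg 3 (133°, 18.4 mi): east 18.4 sin 133° = 13.46, north 18.4 cos 133° = -12.55
Net displacement: 8.60 east, -35.75 north. Direction back to start is (-8.60, 35.75): bearing = atan2(-8.60, 35.75) mod 360° = 346.47° ≈ 346°.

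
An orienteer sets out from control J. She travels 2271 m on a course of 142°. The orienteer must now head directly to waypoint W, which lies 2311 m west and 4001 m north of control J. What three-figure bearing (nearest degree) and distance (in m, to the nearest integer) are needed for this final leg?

Leg 1 (142°, 2271 m): east 2271 sin 142° = 1398.17, north 2271 cos 142° = -1789.57
Current position: (1398.17, -1789.57). Target: (-2311, 4001). Remaining: Δeast = -3709.17, Δnorth = 5790.57.
Bearing = atan2(-3709.17, 5790.57) mod 360° = 327.36°; distance = √((-3709.17)² + (5790.57)²) = 6876.674 m.

327°, 6877 m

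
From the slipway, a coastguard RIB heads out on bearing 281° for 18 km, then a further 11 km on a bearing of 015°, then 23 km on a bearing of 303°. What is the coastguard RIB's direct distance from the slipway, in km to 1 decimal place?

43.2 km

Leg 1 (281°, 18 km): east 18 sin 281° = -17.67, north 18 cos 281° = 3.43
Leg 2 (015°, 11 km): east 11 sin 15° = 2.85, north 11 cos 15° = 10.63
Leg 3 (303°, 23 km): east 23 sin 303° = -19.29, north 23 cos 303° = 12.53
Net: -34.11 east, 26.59 north. Distance = √((-34.11)² + (26.59)²) = 43.249 km.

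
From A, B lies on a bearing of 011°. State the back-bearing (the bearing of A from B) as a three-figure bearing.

Back-bearing = 011° + 180° = 191°.

191°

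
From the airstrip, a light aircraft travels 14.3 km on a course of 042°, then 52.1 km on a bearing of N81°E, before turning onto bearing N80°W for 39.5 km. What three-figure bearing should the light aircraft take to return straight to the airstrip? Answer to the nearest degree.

Leg 1 (042°, 14.3 km): east 14.3 sin 42° = 9.57, north 14.3 cos 42° = 10.63
Leg 2 (N81°E, 52.1 km): east 52.1 sin 81° = 51.46, north 52.1 cos 81° = 8.15
Leg 3 (N80°W, 39.5 km): east 39.5 sin 280° = -38.90, north 39.5 cos 280° = 6.86
Net displacement: 22.13 east, 25.64 north. Direction back to start is (-22.13, -25.64): bearing = atan2(-22.13, -25.64) mod 360° = 220.80° ≈ 221°.

221°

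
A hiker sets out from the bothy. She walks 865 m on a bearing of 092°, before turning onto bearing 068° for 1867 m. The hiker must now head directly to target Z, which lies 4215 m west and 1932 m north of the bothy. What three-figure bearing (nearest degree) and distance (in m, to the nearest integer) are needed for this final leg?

281°, 6927 m

Leg 1 (092°, 865 m): east 865 sin 92° = 864.47, north 865 cos 92° = -30.19
Leg 2 (068°, 1867 m): east 1867 sin 68° = 1731.05, north 1867 cos 68° = 699.39
Current position: (2595.53, 669.20). Target: (-4215, 1932). Remaining: Δeast = -6810.53, Δnorth = 1262.80.
Bearing = atan2(-6810.53, 1262.80) mod 360° = 280.50°; distance = √((-6810.53)² + (1262.80)²) = 6926.609 m.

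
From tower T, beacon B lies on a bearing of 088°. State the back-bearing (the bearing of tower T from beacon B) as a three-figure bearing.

Back-bearing = 088° + 180° = 268°.

268°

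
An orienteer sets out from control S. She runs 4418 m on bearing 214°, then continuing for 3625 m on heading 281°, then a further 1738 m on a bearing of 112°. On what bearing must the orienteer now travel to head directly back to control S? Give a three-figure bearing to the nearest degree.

Leg 1 (214°, 4418 m): east 4418 sin 214° = -2470.51, north 4418 cos 214° = -3662.69
Leg 2 (281°, 3625 m): east 3625 sin 281° = -3558.40, north 3625 cos 281° = 691.68
Leg 3 (112°, 1738 m): east 1738 sin 112° = 1611.45, north 1738 cos 112° = -651.07
Net displacement: -4417.47 east, -3622.07 north. Direction back to start is (4417.47, 3622.07): bearing = atan2(4417.47, 3622.07) mod 360° = 50.65° ≈ 051°.

051°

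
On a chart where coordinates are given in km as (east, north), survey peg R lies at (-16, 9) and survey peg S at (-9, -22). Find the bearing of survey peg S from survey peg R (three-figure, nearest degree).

167°

Δeast = -9 − -16 = 7.00; Δnorth = -22 − 9 = -31.00.
Bearing = atan2(Δeast, Δnorth) mod 360° = 167.28° ≈ 167°.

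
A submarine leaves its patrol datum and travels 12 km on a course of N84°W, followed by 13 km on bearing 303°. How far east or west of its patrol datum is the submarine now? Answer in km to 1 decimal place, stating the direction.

22.8 km west

Leg 1 (N84°W, 12 km): east 12 sin 276° = -11.93, north 12 cos 276° = 1.25
Leg 2 (303°, 13 km): east 13 sin 303° = -10.90, north 13 cos 303° = 7.08
Net east component: -22.84 km.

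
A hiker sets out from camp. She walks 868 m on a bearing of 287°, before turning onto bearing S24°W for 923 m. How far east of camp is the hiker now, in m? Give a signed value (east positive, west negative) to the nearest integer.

Leg 1 (287°, 868 m): east 868 sin 287° = -830.07, north 868 cos 287° = 253.78
Leg 2 (S24°W, 923 m): east 923 sin 204° = -375.42, north 923 cos 204° = -843.20
Net east component: -1205.49 m.

-1205 m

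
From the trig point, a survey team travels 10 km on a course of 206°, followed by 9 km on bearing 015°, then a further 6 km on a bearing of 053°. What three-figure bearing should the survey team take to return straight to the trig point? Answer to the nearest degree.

Leg 1 (206°, 10 km): east 10 sin 206° = -4.38, north 10 cos 206° = -8.99
Leg 2 (015°, 9 km): east 9 sin 15° = 2.33, north 9 cos 15° = 8.69
Leg 3 (053°, 6 km): east 6 sin 53° = 4.79, north 6 cos 53° = 3.61
Net displacement: 2.74 east, 3.32 north. Direction back to start is (-2.74, -3.32): bearing = atan2(-2.74, -3.32) mod 360° = 219.54° ≈ 220°.

220°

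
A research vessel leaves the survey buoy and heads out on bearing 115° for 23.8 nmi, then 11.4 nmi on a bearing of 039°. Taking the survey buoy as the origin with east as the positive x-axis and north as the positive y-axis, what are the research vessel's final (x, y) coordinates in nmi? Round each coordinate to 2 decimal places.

Leg 1 (115°, 23.8 nmi): east 23.8 sin 115° = 21.57, north 23.8 cos 115° = -10.06
Leg 2 (039°, 11.4 nmi): east 11.4 sin 39° = 7.17, north 11.4 cos 39° = 8.86
Summing: 28.74 nmi east, -1.20 nmi north → (28.74, -1.20).

(28.74, -1.20)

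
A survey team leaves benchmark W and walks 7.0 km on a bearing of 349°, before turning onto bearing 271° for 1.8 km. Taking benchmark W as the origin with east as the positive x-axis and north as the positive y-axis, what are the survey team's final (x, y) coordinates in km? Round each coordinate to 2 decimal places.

(-3.14, 6.90)

Leg 1 (349°, 7.0 km): east 7.0 sin 349° = -1.34, north 7.0 cos 349° = 6.87
Leg 2 (271°, 1.8 km): east 1.8 sin 271° = -1.80, north 1.8 cos 271° = 0.03
Summing: -3.14 km east, 6.90 km north → (-3.14, 6.90).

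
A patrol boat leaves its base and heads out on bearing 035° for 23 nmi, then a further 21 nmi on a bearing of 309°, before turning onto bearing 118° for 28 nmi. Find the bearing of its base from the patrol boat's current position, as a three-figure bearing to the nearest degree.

229°

Leg 1 (035°, 23 nmi): east 23 sin 35° = 13.19, north 23 cos 35° = 18.84
Leg 2 (309°, 21 nmi): east 21 sin 309° = -16.32, north 21 cos 309° = 13.22
Leg 3 (118°, 28 nmi): east 28 sin 118° = 24.72, north 28 cos 118° = -13.15
Net displacement: 21.59 east, 18.91 north. Direction back to start is (-21.59, -18.91): bearing = atan2(-21.59, -18.91) mod 360° = 228.79° ≈ 229°.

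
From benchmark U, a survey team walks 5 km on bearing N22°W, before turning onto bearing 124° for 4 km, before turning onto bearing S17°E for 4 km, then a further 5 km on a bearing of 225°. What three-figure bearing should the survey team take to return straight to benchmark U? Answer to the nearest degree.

Leg 1 (N22°W, 5 km): east 5 sin 338° = -1.87, north 5 cos 338° = 4.64
Leg 2 (124°, 4 km): east 4 sin 124° = 3.32, north 4 cos 124° = -2.24
Leg 3 (S17°E, 4 km): east 4 sin 163° = 1.17, north 4 cos 163° = -3.83
Leg 4 (225°, 5 km): east 5 sin 225° = -3.54, north 5 cos 225° = -3.54
Net displacement: -0.92 east, -4.96 north. Direction back to start is (0.92, 4.96): bearing = atan2(0.92, 4.96) mod 360° = 10.54° ≈ 011°.

011°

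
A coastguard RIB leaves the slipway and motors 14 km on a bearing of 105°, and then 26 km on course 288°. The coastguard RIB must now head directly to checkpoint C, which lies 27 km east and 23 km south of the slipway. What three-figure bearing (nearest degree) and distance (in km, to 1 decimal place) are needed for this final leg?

Leg 1 (105°, 14 km): east 14 sin 105° = 13.52, north 14 cos 105° = -3.62
Leg 2 (288°, 26 km): east 26 sin 288° = -24.73, north 26 cos 288° = 8.03
Current position: (-11.20, 4.41). Target: (27, -23). Remaining: Δeast = 38.20, Δnorth = -27.41.
Bearing = atan2(38.20, -27.41) mod 360° = 125.66°; distance = √((38.20)² + (-27.41)²) = 47.021 km.

126°, 47.0 km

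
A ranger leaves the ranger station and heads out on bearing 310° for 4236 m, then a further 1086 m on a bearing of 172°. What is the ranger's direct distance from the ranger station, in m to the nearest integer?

Leg 1 (310°, 4236 m): east 4236 sin 310° = -3244.96, north 4236 cos 310° = 2722.85
Leg 2 (172°, 1086 m): east 1086 sin 172° = 151.14, north 1086 cos 172° = -1075.43
Net: -3093.82 east, 1647.42 north. Distance = √((-3093.82)² + (1647.42)²) = 3505.099 m.

3505 m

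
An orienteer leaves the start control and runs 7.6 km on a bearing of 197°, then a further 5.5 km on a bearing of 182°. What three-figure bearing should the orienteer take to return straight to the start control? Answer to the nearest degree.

011°

Leg 1 (197°, 7.6 km): east 7.6 sin 197° = -2.22, north 7.6 cos 197° = -7.27
Leg 2 (182°, 5.5 km): east 5.5 sin 182° = -0.19, north 5.5 cos 182° = -5.50
Net displacement: -2.41 east, -12.76 north. Direction back to start is (2.41, 12.76): bearing = atan2(2.41, 12.76) mod 360° = 10.71° ≈ 011°.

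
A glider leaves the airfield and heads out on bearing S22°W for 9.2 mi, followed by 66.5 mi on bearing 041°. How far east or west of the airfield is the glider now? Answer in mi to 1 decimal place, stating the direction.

Leg 1 (S22°W, 9.2 mi): east 9.2 sin 202° = -3.45, north 9.2 cos 202° = -8.53
Leg 2 (041°, 66.5 mi): east 66.5 sin 41° = 43.63, north 66.5 cos 41° = 50.19
Net east component: 40.18 mi.

40.2 mi east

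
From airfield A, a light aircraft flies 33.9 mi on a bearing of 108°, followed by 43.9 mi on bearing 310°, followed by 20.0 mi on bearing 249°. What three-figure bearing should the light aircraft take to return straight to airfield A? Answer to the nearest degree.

118°

Leg 1 (108°, 33.9 mi): east 33.9 sin 108° = 32.24, north 33.9 cos 108° = -10.48
Leg 2 (310°, 43.9 mi): east 43.9 sin 310° = -33.63, north 43.9 cos 310° = 28.22
Leg 3 (249°, 20.0 mi): east 20.0 sin 249° = -18.67, north 20.0 cos 249° = -7.17
Net displacement: -20.06 east, 10.58 north. Direction back to start is (20.06, -10.58): bearing = atan2(20.06, -10.58) mod 360° = 117.80° ≈ 118°.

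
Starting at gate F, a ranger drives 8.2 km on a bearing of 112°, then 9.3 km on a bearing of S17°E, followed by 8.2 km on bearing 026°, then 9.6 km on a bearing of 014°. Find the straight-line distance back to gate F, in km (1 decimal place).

16.9 km

Leg 1 (112°, 8.2 km): east 8.2 sin 112° = 7.60, north 8.2 cos 112° = -3.07
Leg 2 (S17°E, 9.3 km): east 9.3 sin 163° = 2.72, north 9.3 cos 163° = -8.89
Leg 3 (026°, 8.2 km): east 8.2 sin 26° = 3.59, north 8.2 cos 26° = 7.37
Leg 4 (014°, 9.6 km): east 9.6 sin 14° = 2.32, north 9.6 cos 14° = 9.31
Net: 16.24 east, 4.72 north. Distance = √((16.24)² + (4.72)²) = 16.911 km.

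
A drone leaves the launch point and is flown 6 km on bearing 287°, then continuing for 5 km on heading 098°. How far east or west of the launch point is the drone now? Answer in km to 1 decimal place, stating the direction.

Leg 1 (287°, 6 km): east 6 sin 287° = -5.74, north 6 cos 287° = 1.75
Leg 2 (098°, 5 km): east 5 sin 98° = 4.95, north 5 cos 98° = -0.70
Net east component: -0.79 km.

0.8 km west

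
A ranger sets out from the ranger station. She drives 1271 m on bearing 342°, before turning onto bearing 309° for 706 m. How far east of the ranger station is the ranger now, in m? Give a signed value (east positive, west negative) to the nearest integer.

Leg 1 (342°, 1271 m): east 1271 sin 342° = -392.76, north 1271 cos 342° = 1208.79
Leg 2 (309°, 706 m): east 706 sin 309° = -548.67, north 706 cos 309° = 444.30
Net east component: -941.43 m.

-941 m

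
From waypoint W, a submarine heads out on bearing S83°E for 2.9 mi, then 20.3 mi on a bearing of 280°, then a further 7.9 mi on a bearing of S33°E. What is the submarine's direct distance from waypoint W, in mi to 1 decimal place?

13.3 mi

Leg 1 (S83°E, 2.9 mi): east 2.9 sin 97° = 2.88, north 2.9 cos 97° = -0.35
Leg 2 (280°, 20.3 mi): east 20.3 sin 280° = -19.99, north 20.3 cos 280° = 3.53
Leg 3 (S33°E, 7.9 mi): east 7.9 sin 147° = 4.30, north 7.9 cos 147° = -6.63
Net: -12.81 east, -3.45 north. Distance = √((-12.81)² + (-3.45)²) = 13.268 mi.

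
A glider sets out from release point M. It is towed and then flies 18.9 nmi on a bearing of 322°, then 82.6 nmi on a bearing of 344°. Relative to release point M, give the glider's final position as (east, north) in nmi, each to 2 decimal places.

Leg 1 (322°, 18.9 nmi): east 18.9 sin 322° = -11.64, north 18.9 cos 322° = 14.89
Leg 2 (344°, 82.6 nmi): east 82.6 sin 344° = -22.77, north 82.6 cos 344° = 79.40
Summing: -34.40 nmi east, 94.29 nmi north → (-34.40, 94.29).

(-34.40, 94.29)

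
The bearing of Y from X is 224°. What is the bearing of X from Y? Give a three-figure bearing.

Back-bearing = 224° − 180° = 044°.

044°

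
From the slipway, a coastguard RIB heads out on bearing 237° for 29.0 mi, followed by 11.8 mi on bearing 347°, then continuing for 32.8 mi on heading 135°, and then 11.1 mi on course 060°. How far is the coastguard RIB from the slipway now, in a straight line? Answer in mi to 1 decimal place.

Leg 1 (237°, 29.0 mi): east 29.0 sin 237° = -24.32, north 29.0 cos 237° = -15.79
Leg 2 (347°, 11.8 mi): east 11.8 sin 347° = -2.65, north 11.8 cos 347° = 11.50
Leg 3 (135°, 32.8 mi): east 32.8 sin 135° = 23.19, north 32.8 cos 135° = -23.19
Leg 4 (060°, 11.1 mi): east 11.1 sin 60° = 9.61, north 11.1 cos 60° = 5.55
Net: 5.83 east, -21.94 north. Distance = √((5.83)² + (-21.94)²) = 22.701 mi.

22.7 mi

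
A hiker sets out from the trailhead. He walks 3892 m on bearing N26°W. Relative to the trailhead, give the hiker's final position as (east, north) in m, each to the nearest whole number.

Leg 1 (N26°W, 3892 m): east 3892 sin 334° = -1706.14, north 3892 cos 334° = 3498.11
Summing: -1706.14 m east, 3498.11 m north → (-1706, 3498).

(-1706, 3498)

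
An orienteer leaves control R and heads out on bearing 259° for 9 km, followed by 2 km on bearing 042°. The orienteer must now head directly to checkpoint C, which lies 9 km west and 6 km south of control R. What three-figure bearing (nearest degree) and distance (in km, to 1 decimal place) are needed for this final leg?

Leg 1 (259°, 9 km): east 9 sin 259° = -8.83, north 9 cos 259° = -1.72
Leg 2 (042°, 2 km): east 2 sin 42° = 1.34, north 2 cos 42° = 1.49
Current position: (-7.50, -0.23). Target: (-9, -6). Remaining: Δeast = -1.50, Δnorth = -5.77.
Bearing = atan2(-1.50, -5.77) mod 360° = 194.61°; distance = √((-1.50)² + (-5.77)²) = 5.962 km.

195°, 6.0 km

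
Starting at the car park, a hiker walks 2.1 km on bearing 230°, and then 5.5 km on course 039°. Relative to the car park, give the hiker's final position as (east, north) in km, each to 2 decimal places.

Leg 1 (230°, 2.1 km): east 2.1 sin 230° = -1.61, north 2.1 cos 230° = -1.35
Leg 2 (039°, 5.5 km): east 5.5 sin 39° = 3.46, north 5.5 cos 39° = 4.27
Summing: 1.85 km east, 2.92 km north → (1.85, 2.92).

(1.85, 2.92)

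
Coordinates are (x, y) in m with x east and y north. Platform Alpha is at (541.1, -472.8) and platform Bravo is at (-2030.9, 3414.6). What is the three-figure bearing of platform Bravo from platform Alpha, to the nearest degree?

327°

Δeast = -2030.9 − 541.1 = -2572.00; Δnorth = 3414.6 − -472.8 = 3887.40.
Bearing = atan2(Δeast, Δnorth) mod 360° = 326.51° ≈ 327°.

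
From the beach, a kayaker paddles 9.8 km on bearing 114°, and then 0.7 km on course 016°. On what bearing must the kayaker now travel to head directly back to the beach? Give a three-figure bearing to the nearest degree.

Leg 1 (114°, 9.8 km): east 9.8 sin 114° = 8.95, north 9.8 cos 114° = -3.99
Leg 2 (016°, 0.7 km): east 0.7 sin 16° = 0.19, north 0.7 cos 16° = 0.67
Net displacement: 9.15 east, -3.31 north. Direction back to start is (-9.15, 3.31): bearing = atan2(-9.15, 3.31) mod 360° = 289.91° ≈ 290°.

290°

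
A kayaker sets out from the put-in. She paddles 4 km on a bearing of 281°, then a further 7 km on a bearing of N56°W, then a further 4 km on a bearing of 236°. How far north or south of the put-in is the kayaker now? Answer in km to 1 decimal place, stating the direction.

Leg 1 (281°, 4 km): east 4 sin 281° = -3.93, north 4 cos 281° = 0.76
Leg 2 (N56°W, 7 km): east 7 sin 304° = -5.80, north 7 cos 304° = 3.91
Leg 3 (236°, 4 km): east 4 sin 236° = -3.32, north 4 cos 236° = -2.24
Net north component: 2.44 km.

2.4 km north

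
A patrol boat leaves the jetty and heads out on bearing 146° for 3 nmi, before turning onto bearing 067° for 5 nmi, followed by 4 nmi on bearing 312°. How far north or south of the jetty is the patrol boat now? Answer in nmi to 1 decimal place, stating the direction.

2.1 nmi north

Leg 1 (146°, 3 nmi): east 3 sin 146° = 1.68, north 3 cos 146° = -2.49
Leg 2 (067°, 5 nmi): east 5 sin 67° = 4.60, north 5 cos 67° = 1.95
Leg 3 (312°, 4 nmi): east 4 sin 312° = -2.97, north 4 cos 312° = 2.68
Net north component: 2.14 nmi.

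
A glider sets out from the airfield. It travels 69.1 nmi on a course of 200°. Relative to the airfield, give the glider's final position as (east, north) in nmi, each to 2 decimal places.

(-23.63, -64.93)

Leg 1 (200°, 69.1 nmi): east 69.1 sin 200° = -23.63, north 69.1 cos 200° = -64.93
Summing: -23.63 nmi east, -64.93 nmi north → (-23.63, -64.93).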